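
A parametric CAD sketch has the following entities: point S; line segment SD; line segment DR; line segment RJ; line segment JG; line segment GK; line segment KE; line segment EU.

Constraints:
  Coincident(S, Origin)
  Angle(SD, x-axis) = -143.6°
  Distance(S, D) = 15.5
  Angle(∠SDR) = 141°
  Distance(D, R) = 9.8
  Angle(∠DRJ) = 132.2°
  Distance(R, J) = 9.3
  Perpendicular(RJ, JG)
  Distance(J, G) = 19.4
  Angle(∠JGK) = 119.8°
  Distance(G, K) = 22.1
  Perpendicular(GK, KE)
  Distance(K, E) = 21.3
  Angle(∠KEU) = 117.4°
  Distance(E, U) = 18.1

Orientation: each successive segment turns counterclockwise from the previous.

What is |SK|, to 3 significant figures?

8.02

RJ ⟂ JG, so JG runs at 33.2°; with |JG| = 19.4, G = (6.38, -15.8). ∠JGK = 119.8° gives GK at 93.4° from the x-axis; with |GK| = 22.1, K = (5.07, 6.22). Then |SK| = |K − S| = 8.02.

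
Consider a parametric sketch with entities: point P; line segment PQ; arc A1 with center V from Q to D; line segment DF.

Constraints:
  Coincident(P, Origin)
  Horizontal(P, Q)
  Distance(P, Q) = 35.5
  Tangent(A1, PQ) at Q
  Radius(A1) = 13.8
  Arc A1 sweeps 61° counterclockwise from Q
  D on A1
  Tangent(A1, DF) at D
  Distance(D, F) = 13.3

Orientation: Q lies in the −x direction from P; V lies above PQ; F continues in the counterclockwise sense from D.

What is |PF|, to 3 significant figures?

25.3

P is at the origin; PQ is horizontal with |PQ| = 35.5 and Q on the −x side, so Q = (-35.5, 0.00). Tangency of A1 to PQ means the radius VQ is perpendicular to PQ, so V = Q + (0, 13.8) = (-35.5, 13.8). On A1, Q sits at bearing -90° from V; a 61° counterclockwise sweep puts D at bearing -29°, so D = V + 13.8·(cos -29°, sin -29°) = (-23.4, 7.11). The tangent condition forces VD to be normal to DF, so DF runs along (−sin -29°, cos -29°); with |DF| = 13.3, F = (-17.0, 18.7). Then |PF| = |F − P| = 25.3.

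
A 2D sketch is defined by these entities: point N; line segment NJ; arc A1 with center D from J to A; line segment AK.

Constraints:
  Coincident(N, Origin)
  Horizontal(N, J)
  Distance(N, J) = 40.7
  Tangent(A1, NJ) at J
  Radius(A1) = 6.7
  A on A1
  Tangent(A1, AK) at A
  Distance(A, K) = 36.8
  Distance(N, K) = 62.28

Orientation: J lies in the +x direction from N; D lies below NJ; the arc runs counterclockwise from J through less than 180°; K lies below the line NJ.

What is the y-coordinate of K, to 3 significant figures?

-43.9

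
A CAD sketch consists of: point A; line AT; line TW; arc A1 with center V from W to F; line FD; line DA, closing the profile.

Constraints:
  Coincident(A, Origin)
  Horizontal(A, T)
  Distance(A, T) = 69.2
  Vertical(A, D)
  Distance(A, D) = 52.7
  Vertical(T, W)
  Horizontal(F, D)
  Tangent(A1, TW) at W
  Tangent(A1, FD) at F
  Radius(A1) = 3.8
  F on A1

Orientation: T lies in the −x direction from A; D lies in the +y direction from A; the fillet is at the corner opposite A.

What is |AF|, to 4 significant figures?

83.99

A is at the origin; A and T share the same y with |AT| = 69.2 and T on the −x side, so T = (-69.20, 0.000). AD is vertical with |AD| = 52.7 and D on the +y side, so D = (0.000, 52.70). The virtual corner opposite A is at (-69.20, 52.70). The tangent condition forces VW to be normal to TW and since A1 is tangent to FD there, VF ⟂ FD, with radius 3.8, so the center V sits 3.8 in from both sides at V = (-65.40, 48.90). That places the tangent points at W = (-69.20, 48.90) on TW and F = (-65.40, 52.70) on FD. Then |AF| = |F − A| = 83.99.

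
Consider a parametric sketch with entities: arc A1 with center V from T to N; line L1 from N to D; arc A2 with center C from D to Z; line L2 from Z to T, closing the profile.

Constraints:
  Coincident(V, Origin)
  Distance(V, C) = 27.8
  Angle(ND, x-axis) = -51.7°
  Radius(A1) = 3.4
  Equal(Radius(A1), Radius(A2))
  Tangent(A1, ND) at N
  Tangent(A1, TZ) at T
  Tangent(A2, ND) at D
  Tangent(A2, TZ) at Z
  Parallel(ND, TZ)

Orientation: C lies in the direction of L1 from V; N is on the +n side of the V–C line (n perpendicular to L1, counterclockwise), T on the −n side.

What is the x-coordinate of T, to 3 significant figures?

-2.67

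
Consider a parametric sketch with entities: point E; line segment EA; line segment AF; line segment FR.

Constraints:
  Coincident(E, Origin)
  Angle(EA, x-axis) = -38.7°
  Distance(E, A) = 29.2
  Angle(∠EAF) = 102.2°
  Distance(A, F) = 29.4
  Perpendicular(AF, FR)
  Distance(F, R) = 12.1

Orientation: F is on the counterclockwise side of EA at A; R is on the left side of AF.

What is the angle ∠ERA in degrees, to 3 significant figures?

47.2°

E is at the origin; EA runs at -38.7° with length 29.2, so A = 29.2·(cos -38.7°, sin -38.7°) = (22.8, -18.3). ∠EAF = 102.2°, so AF runs at -38.7° + (180° − 102.2°) = 39.1° from the x-axis; with |AF| = 29.4, F = A + 29.4·(cos 39.1°, sin 39.1°) = (45.6, 0.285). The perpendicularity gives FR at right angles to AF; with |FR| = 12.1 on the left of AF, R = F + 12.1·(-0.631, 0.776) = (38.0, 9.67). Then cos ∠ERA = RE·RA / (|RE||RA|), giving 47.2°.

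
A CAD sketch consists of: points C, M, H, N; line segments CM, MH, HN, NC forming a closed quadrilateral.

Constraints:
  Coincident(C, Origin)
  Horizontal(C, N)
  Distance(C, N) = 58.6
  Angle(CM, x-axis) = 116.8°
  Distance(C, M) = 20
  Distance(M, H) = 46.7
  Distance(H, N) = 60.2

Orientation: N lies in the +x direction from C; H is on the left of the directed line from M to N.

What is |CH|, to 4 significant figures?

55.79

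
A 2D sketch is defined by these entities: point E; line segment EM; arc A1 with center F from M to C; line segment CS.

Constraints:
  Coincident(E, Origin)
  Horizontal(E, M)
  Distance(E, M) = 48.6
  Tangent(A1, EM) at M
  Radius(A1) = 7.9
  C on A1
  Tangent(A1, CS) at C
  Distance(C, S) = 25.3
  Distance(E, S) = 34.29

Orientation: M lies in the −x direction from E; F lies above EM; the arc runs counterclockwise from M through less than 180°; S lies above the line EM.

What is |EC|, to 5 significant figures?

42.664

E is at the origin; EM is horizontal with |EM| = 48.6 and M on the −x side, so M = (-48.600, 0.0000). Tangency of A1 to EM means the radius FM is perpendicular to EM, so F = M + (0, 7.9) = (-48.600, 7.9000). Since FC ⟂ CS (tangency), |FS| = √(7.9² + 25.3²) = 26.505 regardless of where C sits on A1. So S lies on both circle(E, 34.29) and circle(F, 26.505); the above-EM intersection is S = (-26.219, 22.099). C is the foot of the tangent from S: C = (-42.572, 2.7938).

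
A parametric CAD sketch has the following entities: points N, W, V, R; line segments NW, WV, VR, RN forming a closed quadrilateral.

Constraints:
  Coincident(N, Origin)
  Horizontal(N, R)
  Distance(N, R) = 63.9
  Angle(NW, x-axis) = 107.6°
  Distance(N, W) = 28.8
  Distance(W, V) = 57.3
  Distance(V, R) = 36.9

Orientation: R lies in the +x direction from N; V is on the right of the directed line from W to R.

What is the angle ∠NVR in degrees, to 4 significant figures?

130.4°

N is at the origin; NR is horizontal with |NR| = 63.9 and R in +x, so R = (63.9, 0). NW runs at 107.6° with |NW| = 28.8, so W = (-8.708, 27.45). V is determined by |WV| = 57.3 and |VR| = 36.9 together: it lies at the intersection of circle(W, 57.3) and circle(R, 36.9). With |WR| = 77.62, the foot of the radical line on WR is 51.19 from W and the perpendicular offset is √(57.3² − 51.19²) = 25.75. Taking the right-of-WR solution: V = (30.07, -14.73).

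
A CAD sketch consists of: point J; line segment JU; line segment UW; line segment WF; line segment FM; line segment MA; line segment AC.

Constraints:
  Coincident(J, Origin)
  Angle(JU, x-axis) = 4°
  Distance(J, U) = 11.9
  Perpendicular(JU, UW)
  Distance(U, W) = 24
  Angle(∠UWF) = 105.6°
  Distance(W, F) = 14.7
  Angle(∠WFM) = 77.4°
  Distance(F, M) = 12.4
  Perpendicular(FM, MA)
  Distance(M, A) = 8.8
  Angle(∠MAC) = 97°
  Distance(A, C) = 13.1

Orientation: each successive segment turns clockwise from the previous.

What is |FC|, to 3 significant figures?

10.4

J is at the origin; JU runs at 4.0° with length 11.9, so U = (11.9, 0.830). The perpendicularity gives UW at right angles to JU, so UW runs at -86.0°; with |UW| = 24.0, W = (13.5, -23.1). ∠UWF = 105.6° gives WF at -160° from the x-axis; with |WF| = 14.7, F = (-0.303, -28.0). ∠WFM = 77.4° gives FM at 97.0° from the x-axis; with |FM| = 12.4, M = (-1.81, -15.7). The perpendicularity gives MA at right angles to FM, so MA runs at 7.00°; with |MA| = 8.8, A = (6.92, -14.7). ∠MAC = 97.0° gives AC at -76.0° from the x-axis; with |AC| = 13.1, C = (10.1, -27.4). Then |FC| = |C − F| = 10.4.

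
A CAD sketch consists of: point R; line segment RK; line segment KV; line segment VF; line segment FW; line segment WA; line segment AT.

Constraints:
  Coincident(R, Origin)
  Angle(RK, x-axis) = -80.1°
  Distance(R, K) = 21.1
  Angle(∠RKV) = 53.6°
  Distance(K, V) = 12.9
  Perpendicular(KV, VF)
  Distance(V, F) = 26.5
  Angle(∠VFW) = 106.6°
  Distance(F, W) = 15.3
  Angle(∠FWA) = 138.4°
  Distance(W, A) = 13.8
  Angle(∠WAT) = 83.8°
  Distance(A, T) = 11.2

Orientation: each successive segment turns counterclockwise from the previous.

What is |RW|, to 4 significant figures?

19.92

R is at the origin; RK runs at -80.1° with length 21.1, so K = (3.628, -20.79). ∠RKV = 53.6° gives KV at 46.30° from the x-axis; with |KV| = 12.9, V = (12.54, -11.46). The perpendicularity gives VF at right angles to KV, so VF runs at 136.3°; with |VF| = 26.5, F = (-6.619, 6.849). ∠VFW = 106.6° gives FW at -150.3° from the x-axis; with |FW| = 15.3, W = (-19.91, -0.7317). Then |RW| = |W − R| = 19.92.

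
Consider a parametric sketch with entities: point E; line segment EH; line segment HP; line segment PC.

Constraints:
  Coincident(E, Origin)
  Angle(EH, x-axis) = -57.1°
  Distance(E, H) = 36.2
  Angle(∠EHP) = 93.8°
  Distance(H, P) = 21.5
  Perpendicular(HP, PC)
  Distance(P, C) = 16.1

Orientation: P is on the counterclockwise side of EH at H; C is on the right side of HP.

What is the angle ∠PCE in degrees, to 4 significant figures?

24.59°

∠EHP = 93.8°, so HP runs at -57.1° + (180° − 93.8°) = 29.10° from the x-axis; with |HP| = 21.5, P = H + 21.5·(cos 29.10°, sin 29.10°) = (38.45, -19.94). HP ⟂ PC; with |PC| = 16.1 on the right of HP, C = P + 16.1·(0.4863, -0.8738) = (46.28, -34.01). Then cos ∠PCE = CP·CE / (|CP||CE|), giving 24.59°.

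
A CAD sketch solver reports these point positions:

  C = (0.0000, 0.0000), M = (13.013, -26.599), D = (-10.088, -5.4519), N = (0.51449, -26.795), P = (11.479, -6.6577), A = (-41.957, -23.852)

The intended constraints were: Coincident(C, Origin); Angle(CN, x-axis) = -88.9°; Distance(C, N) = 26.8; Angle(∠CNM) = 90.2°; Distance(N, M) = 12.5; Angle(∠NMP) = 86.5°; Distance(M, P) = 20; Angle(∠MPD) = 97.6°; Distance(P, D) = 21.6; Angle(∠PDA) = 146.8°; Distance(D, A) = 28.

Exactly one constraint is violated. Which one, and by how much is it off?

Distance(D, A) = 28 — off by 8.80.

C = (0.00, 0.00) ✓; CN at -88.90° ✓; |CN| = 26.80 ✓; ∠CNM = 90.20° ✓; |NM| = 12.50 ✓; ∠NMP = 86.50° ✓; |MP| = 20.00 ✓; ∠MPD = 97.60° ✓; |PD| = 21.60 ✓; ∠PDA = 146.8° ✓; |DA| = 36.80 ✗.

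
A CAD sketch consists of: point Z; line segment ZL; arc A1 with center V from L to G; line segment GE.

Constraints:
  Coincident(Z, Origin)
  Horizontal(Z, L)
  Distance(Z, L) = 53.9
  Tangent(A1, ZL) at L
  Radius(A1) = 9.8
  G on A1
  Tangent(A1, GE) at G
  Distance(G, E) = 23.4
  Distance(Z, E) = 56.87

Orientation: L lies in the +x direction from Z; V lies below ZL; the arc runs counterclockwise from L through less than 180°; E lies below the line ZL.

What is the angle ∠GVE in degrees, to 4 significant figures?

67.28°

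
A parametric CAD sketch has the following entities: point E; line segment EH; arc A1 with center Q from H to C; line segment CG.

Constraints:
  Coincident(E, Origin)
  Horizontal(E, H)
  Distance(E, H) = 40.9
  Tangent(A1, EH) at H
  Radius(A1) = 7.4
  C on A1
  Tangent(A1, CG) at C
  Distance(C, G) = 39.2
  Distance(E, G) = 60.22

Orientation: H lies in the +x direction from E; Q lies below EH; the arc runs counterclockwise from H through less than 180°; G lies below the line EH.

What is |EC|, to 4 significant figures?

34.51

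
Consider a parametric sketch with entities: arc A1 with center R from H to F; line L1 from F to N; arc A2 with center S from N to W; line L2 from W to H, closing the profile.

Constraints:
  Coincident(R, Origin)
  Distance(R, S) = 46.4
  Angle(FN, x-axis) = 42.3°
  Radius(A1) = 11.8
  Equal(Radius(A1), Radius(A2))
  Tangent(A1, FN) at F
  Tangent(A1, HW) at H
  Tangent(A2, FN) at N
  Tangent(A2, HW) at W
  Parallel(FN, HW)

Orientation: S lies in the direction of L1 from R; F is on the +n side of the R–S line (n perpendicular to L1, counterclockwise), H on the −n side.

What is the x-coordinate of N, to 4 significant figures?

26.38

Tangency of A1 to both parallel lines with radius 11.8 puts F and H at R ± 11.8·n: F = (-7.942, 8.728), H = (7.942, -8.728). Equal radii place N and W the same way about S: N = S + 11.8·n = (26.38, 39.96), W = S − 11.8·n = (42.26, 22.50). So N.x = 26.38.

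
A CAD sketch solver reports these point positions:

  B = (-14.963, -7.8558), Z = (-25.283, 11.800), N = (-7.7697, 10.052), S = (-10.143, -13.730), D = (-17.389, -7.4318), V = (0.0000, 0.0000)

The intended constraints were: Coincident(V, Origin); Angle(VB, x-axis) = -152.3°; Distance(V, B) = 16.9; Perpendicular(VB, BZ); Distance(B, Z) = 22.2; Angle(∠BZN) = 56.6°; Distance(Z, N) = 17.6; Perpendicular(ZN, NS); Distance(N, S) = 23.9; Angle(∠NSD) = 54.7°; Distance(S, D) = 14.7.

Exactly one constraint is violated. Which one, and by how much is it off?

Distance(S, D) = 14.7 — off by 5.10.

V = (0.00, 0.00) ✓; VB at -152.3° ✓; |VB| = 16.90 ✓; ∠(VB, BZ) = 90.00° ✓; |BZ| = 22.20 ✓; ∠BZN = 56.60° ✓; |ZN| = 17.60 ✓; ∠(ZN, NS) = 90.00° ✓; |NS| = 23.90 ✓; ∠NSD = 54.70° ✓; |SD| = 9.601 ✗.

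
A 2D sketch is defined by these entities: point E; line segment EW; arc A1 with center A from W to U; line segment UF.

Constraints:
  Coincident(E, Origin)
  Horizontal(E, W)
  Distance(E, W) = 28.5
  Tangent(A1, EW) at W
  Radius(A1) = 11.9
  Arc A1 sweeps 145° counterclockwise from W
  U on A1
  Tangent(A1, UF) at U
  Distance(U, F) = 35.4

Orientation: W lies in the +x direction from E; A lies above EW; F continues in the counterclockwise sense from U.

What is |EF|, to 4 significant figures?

42.43

E is at the origin; EW is horizontal with |EW| = 28.5 and W on the +x side, so W = (28.50, 0.000). The tangent condition forces AW to be normal to EW, so A = W + (0, 11.9) = (28.50, 11.90). On A1, W sits at bearing -90° from A; a 145° counterclockwise sweep puts U at bearing 55°, so U = A + 11.9·(cos 55°, sin 55°) = (35.33, 21.65). A1 meets UF tangentially, so AU is at right angles to UF, so UF runs along (−sin 55°, cos 55°); with |UF| = 35.4, F = (6.328, 41.95). Then |EF| = |F − E| = 42.43.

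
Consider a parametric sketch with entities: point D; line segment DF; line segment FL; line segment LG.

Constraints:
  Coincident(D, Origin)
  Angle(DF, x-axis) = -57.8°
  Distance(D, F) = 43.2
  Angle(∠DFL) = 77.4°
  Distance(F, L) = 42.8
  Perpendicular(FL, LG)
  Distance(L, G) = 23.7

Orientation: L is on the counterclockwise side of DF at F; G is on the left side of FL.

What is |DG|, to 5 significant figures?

38.141

∠DFL = 77.4°, so FL runs at -57.8° + (180° − 77.4°) = 44.800° from the x-axis; with |FL| = 42.8, L = F + 42.8·(cos 44.800°, sin 44.800°) = (53.390, -6.3972). FL is perpendicular to LG; with |LG| = 23.7 on the left of FL, G = L + 23.7·(-0.70463, 0.70957) = (36.690, 10.420). Then |DG| = |G − D| = 38.141.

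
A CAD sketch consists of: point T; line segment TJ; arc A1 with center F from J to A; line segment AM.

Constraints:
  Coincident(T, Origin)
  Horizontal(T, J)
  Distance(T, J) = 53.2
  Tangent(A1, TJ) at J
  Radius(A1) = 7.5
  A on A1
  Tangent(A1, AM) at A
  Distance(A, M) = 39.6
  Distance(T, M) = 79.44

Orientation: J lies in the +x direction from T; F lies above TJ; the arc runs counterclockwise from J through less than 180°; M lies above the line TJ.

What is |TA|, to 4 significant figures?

61.03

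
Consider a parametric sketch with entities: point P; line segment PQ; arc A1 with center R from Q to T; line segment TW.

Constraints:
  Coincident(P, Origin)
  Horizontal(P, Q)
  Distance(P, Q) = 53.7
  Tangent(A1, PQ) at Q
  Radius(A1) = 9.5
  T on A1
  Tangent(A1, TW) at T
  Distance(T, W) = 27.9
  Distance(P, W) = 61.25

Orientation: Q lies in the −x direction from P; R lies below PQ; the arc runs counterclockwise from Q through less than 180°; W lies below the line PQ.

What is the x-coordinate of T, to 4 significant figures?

-61.89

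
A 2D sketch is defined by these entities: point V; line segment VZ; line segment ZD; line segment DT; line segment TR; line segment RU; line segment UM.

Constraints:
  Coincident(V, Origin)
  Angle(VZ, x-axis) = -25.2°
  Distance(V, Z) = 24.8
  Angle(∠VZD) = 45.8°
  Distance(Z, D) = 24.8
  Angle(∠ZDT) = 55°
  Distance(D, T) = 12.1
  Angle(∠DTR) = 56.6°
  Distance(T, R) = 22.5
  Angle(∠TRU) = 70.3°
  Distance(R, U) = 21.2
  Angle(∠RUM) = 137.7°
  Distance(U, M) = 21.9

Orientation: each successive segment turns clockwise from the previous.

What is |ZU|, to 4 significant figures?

32.92

V is at the origin; VZ runs at -25.2° with length 24.8, so Z = (22.44, -10.56). ∠VZD = 45.8° gives ZD at -159.4° from the x-axis; with |ZD| = 24.8, D = (-0.7746, -19.28). ∠ZDT = 55.0° gives DT at 75.60° from the x-axis; with |DT| = 12.1, T = (2.235, -7.565). ∠DTR = 56.6° gives TR at -47.80° from the x-axis; with |TR| = 22.5, R = (17.35, -24.23). ∠TRU = 70.3° gives RU at -157.5° from the x-axis; with |RU| = 21.2, U = (-2.238, -32.35). Then |ZU| = |U − Z| = 32.92.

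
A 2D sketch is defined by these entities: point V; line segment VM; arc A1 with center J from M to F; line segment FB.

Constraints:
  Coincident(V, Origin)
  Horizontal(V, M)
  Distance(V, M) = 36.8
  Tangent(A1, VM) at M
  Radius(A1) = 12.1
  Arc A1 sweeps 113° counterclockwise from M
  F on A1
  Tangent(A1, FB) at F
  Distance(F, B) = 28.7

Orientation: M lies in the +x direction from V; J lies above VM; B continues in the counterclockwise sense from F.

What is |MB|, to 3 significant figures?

43.2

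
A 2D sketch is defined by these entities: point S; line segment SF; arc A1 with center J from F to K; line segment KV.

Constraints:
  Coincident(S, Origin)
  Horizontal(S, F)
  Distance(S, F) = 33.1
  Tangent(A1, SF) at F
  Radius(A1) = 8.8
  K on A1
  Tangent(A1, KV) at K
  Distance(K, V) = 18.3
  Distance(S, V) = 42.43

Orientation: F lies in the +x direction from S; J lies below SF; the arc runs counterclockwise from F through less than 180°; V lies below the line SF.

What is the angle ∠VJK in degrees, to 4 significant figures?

64.32°

Checks: |JK| = 8.800 ✓; ∠(JK, KV) = 90.00° ✓; |KV| = 18.30 ✓; |SV| = 42.43 ✓.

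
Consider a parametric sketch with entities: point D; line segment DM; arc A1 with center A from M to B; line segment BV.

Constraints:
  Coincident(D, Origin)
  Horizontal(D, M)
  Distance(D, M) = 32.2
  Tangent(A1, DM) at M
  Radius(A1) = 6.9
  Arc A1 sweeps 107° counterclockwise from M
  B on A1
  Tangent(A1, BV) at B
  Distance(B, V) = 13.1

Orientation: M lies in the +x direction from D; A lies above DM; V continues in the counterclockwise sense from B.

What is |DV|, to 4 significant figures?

41.02

D is at the origin; DM is horizontal with |DM| = 32.2 and M on the +x side, so M = (32.20, 0.000). A1 meets DM tangentially, so AM is at right angles to DM, so A = M + (0, 6.9) = (32.20, 6.900). On A1, M sits at bearing -90° from A; a 107° counterclockwise sweep puts B at bearing 17°, so B = A + 6.9·(cos 17°, sin 17°) = (38.80, 8.917). Tangency of A1 to BV means the radius AB is perpendicular to BV, so BV runs along (−sin 17°, cos 17°); with |BV| = 13.1, V = (34.97, 21.44). Then |DV| = |V − D| = 41.02.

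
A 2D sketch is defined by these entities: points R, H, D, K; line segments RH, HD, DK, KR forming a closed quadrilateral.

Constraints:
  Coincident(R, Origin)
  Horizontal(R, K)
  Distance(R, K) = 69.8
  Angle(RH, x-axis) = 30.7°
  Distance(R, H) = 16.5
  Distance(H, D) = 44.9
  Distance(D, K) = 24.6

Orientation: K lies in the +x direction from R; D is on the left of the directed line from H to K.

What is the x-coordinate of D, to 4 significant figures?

57.24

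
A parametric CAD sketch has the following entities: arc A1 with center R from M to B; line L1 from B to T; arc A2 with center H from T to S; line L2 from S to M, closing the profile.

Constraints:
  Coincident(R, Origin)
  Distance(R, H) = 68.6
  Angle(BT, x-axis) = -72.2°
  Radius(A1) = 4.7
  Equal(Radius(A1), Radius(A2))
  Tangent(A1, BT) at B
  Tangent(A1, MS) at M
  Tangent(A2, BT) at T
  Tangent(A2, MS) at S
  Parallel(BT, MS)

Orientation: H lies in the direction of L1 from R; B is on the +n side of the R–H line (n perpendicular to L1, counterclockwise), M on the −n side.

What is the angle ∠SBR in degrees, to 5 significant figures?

82.198°

The slot axis is L1's direction at -72.2°, so u = (cos -72.2°, sin -72.2°) = (0.30570, -0.95213) and n = (−sin -72.2°, cos -72.2°) = (0.95213, 0.30570). R is at the origin and H lies 68.6 along u from R, so H = 68.6·u = (20.971, -65.316). Tangency of A1 to both parallel lines with radius 4.7 puts B and M at R ± 4.7·n: B = (4.4750, 1.4368), M = (-4.4750, -1.4368). Equal radii place T and S the same way about H: T = H + 4.7·n = (25.446, -63.879), S = H − 4.7·n = (16.496, -66.753). Then cos ∠SBR = BS·BR / (|BS||BR|), giving 82.198°.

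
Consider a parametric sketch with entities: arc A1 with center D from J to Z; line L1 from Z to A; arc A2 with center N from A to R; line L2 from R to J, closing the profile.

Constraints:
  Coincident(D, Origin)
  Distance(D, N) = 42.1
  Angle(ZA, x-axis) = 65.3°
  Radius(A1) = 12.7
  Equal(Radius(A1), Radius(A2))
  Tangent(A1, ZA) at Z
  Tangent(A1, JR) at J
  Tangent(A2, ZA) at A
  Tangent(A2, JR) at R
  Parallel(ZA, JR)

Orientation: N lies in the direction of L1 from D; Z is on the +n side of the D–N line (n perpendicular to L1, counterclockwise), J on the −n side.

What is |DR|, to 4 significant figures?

43.97

Tangency of A1 to both parallel lines with radius 12.7 puts Z and J at D ± 12.7·n: Z = (-11.54, 5.307), J = (11.54, -5.307). Equal radii place A and R the same way about N: A = N + 12.7·n = (6.054, 43.56), R = N − 12.7·n = (29.13, 32.94). Then |DR| = |R − D| = 43.97.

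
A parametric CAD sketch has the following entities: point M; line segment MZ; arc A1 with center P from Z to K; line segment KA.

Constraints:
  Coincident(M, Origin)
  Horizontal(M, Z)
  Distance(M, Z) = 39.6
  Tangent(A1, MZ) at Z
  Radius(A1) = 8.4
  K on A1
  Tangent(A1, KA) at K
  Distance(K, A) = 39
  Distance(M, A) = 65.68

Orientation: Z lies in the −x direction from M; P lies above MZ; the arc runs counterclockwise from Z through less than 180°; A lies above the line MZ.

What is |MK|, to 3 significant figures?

33.6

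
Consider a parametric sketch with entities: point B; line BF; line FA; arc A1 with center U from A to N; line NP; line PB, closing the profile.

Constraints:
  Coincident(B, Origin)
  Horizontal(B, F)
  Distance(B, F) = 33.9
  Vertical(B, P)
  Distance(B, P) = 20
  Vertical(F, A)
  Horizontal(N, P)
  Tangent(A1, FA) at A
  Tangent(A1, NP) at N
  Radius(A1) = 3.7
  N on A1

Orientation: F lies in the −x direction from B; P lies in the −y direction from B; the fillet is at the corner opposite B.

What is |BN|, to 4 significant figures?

36.22

B is at the origin; BF is horizontal with |BF| = 33.9 and F on the −x side, so F = (-33.90, 0.000). BP is vertical with |BP| = 20.0 and P on the −y side, so P = (0.000, -20.00). The virtual corner opposite B is at (-33.90, -20.00). A1 meets FA tangentially, so UA is at right angles to FA and since A1 is tangent to NP there, UN ⟂ NP, with radius 3.7, so the center U sits 3.7 in from both sides at U = (-30.20, -16.30). That places the tangent points at A = (-33.90, -16.30) on FA and N = (-30.20, -20.00) on NP. Then |BN| = |N − B| = 36.22.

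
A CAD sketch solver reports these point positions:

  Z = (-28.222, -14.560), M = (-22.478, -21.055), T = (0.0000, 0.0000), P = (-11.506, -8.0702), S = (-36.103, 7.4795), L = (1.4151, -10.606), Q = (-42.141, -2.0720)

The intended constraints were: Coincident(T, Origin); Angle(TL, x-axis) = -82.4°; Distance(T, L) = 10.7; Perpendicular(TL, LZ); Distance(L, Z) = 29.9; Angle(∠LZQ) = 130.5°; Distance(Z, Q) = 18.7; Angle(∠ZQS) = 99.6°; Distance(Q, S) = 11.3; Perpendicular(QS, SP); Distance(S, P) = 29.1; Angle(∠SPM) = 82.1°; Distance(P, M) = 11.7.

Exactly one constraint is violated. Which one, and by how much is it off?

Distance(P, M) = 11.7 — off by 5.30.

T = (0.00, 0.00) ✓; TL at -82.40° ✓; |TL| = 10.70 ✓; ∠(TL, LZ) = 90.00° ✓; |LZ| = 29.90 ✓; ∠LZQ = 130.5° ✓; |ZQ| = 18.70 ✓; ∠ZQS = 99.60° ✓; |QS| = 11.30 ✓; ∠(QS, SP) = 90.00° ✓; |SP| = 29.10 ✓; ∠SPM = 82.10° ✓; |PM| = 17.00 ✗.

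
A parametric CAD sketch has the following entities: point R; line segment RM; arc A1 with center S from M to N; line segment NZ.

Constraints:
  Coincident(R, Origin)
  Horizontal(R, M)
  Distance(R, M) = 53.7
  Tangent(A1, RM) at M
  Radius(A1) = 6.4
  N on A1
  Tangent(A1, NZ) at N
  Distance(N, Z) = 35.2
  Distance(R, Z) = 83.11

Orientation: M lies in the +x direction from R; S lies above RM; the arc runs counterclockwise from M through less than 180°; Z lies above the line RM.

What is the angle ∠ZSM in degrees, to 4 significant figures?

142.5°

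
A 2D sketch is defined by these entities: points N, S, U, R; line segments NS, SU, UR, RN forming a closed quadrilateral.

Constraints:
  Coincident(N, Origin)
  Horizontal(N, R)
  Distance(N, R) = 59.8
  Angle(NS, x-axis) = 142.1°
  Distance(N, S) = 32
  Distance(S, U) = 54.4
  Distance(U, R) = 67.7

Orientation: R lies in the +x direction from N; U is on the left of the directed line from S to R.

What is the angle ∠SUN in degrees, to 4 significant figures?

33.69°

Checks: |SU| = 54.40 ✓; |UR| = 67.70 ✓.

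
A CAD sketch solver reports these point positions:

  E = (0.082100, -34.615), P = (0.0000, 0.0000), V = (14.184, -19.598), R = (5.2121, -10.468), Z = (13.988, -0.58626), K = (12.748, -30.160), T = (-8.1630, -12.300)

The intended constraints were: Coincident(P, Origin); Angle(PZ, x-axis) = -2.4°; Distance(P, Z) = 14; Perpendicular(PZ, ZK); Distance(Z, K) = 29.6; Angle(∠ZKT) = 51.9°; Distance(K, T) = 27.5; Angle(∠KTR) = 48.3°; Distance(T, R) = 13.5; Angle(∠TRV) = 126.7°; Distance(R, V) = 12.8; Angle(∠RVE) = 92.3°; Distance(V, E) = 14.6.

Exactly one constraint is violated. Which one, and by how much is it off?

Distance(V, E) = 14.6 — off by 6.00.

P = (0.00, 0.00) ✓; PZ at -2.400° ✓; |PZ| = 14.00 ✓; ∠(PZ, ZK) = 90.00° ✓; |ZK| = 29.60 ✓; ∠ZKT = 51.90° ✓; |KT| = 27.50 ✓; ∠KTR = 48.30° ✓; |TR| = 13.50 ✓; ∠TRV = 126.7° ✓; |RV| = 12.80 ✓; ∠RVE = 92.30° ✓; |VE| = 20.60 ✗.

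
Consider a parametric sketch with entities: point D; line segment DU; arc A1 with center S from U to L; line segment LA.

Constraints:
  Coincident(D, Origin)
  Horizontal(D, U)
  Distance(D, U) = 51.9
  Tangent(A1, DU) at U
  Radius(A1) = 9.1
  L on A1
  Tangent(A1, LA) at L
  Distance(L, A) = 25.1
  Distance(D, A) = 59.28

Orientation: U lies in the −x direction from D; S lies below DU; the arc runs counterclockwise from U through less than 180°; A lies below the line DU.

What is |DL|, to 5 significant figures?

61.349

Checks: ∠(SU, UD) = 90.00° ✓; |SU| = 9.100 ✓; |SL| = 9.100 ✓; ∠(SL, LA) = 90.00° ✓; |LA| = 25.10 ✓; |DA| = 59.28 ✓.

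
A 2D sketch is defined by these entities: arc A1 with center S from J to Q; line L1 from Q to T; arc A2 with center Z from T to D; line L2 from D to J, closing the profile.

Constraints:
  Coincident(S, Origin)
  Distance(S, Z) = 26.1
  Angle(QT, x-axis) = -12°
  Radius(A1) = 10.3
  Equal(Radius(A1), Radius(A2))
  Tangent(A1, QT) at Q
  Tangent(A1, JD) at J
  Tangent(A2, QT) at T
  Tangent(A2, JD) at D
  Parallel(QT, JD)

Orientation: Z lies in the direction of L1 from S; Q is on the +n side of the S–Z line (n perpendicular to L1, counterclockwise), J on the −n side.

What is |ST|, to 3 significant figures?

28.1

The slot axis is L1's direction at -12.0°, so u = (cos -12.0°, sin -12.0°) = (0.978, -0.208) and n = (−sin -12.0°, cos -12.0°) = (0.208, 0.978). S is at the origin and Z lies 26.1 along u from S, so Z = 26.1·u = (25.5, -5.43). Tangency of A1 to both parallel lines with radius 10.3 puts Q and J at S ± 10.3·n: Q = (2.14, 10.1), J = (-2.14, -10.1). Equal radii place T and D the same way about Z: T = Z + 10.3·n = (27.7, 4.65), D = Z − 10.3·n = (23.4, -15.5). Then |ST| = |T − S| = 28.1.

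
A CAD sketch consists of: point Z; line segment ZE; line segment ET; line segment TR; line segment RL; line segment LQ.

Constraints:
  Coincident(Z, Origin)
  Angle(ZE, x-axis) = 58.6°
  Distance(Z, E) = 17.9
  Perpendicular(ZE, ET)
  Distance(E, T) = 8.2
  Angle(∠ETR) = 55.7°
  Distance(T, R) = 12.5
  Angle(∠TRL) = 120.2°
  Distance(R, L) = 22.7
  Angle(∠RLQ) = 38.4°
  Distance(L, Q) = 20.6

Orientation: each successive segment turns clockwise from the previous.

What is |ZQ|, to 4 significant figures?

21.28

∠TRL = 120.2° gives RL at 144.5° from the x-axis; with |RL| = 22.7, L = (-13.55, 19.04). ∠RLQ = 38.4° gives LQ at 2.900° from the x-axis; with |LQ| = 20.6, Q = (7.026, 20.09). Then |ZQ| = |Q − Z| = 21.28.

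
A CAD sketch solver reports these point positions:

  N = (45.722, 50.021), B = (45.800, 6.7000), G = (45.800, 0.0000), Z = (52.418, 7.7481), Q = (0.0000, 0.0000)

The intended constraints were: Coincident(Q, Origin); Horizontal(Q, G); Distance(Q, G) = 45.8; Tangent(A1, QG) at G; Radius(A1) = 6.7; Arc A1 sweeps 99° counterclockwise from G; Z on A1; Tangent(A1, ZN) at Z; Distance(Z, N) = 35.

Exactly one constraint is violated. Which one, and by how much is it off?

Distance(Z, N) = 35 — off by 7.80.

Q = (0.00, 0.00) ✓; Q.y = 0.00, G.y = 0.00 ✓; |QG| = 45.80 ✓; ∠(BG, GQ) = 90.00° ✓; |BG| = 6.700 ✓; bearing(B→Z) − bearing(B→G) = 99.00° ✓; |BZ| = 6.700 ✓; ∠(BZ, ZN) = 90.00° ✓; |ZN| = 42.80 ✗.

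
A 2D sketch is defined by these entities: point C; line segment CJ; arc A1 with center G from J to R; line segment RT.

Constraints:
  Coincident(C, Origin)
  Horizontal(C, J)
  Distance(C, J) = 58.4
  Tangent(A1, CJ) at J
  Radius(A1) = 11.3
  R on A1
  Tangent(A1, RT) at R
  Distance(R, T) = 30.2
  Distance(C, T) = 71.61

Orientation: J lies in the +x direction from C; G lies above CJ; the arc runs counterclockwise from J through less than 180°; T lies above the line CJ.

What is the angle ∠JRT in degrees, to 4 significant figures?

123.4°

Checks: ∠(GJ, JC) = 90.00° ✓; |GJ| = 11.30 ✓; |GR| = 11.30 ✓; ∠(GR, RT) = 90.00° ✓; |RT| = 30.20 ✓; |CT| = 71.61 ✓.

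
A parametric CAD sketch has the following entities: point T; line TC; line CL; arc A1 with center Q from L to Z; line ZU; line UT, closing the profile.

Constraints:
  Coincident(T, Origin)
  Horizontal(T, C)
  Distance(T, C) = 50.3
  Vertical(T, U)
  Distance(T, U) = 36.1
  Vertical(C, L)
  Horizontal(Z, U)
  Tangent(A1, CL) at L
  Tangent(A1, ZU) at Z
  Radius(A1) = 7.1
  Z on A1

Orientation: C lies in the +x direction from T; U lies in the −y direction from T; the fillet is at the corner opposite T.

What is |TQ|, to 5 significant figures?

52.031

T is at the origin; TC is horizontal with |TC| = 50.3 and C on the +x side, so C = (50.300, 0.0000). T and U share the same x with |TU| = 36.1 and U on the −y side, so U = (0.0000, -36.100). The virtual corner opposite T is at (50.300, -36.100). A1 meets CL tangentially, so QL is at right angles to CL and A1 meets ZU tangentially, so QZ is at right angles to ZU, with radius 7.1, so the center Q sits 7.1 in from both sides at Q = (43.200, -29.000). Then |TQ| = |Q − T| = 52.031.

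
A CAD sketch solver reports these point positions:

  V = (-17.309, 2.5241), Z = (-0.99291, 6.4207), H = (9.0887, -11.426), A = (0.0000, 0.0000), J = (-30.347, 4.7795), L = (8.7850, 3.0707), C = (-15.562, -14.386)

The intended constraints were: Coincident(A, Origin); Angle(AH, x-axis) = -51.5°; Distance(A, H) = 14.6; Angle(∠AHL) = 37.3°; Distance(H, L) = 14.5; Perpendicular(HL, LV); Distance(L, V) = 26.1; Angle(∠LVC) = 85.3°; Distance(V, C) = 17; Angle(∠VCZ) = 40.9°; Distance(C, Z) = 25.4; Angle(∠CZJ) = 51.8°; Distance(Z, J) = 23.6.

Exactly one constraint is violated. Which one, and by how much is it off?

Distance(Z, J) = 23.6 — off by 5.80.

A = (0.00, 0.00) ✓; AH at -51.50° ✓; |AH| = 14.60 ✓; ∠AHL = 37.30° ✓; |HL| = 14.50 ✓; ∠(HL, LV) = 90.00° ✓; |LV| = 26.10 ✓; ∠LVC = 85.30° ✓; |VC| = 17.00 ✓; ∠VCZ = 40.90° ✓; |CZ| = 25.40 ✓; ∠CZJ = 51.80° ✓; |ZJ| = 29.40 ✗.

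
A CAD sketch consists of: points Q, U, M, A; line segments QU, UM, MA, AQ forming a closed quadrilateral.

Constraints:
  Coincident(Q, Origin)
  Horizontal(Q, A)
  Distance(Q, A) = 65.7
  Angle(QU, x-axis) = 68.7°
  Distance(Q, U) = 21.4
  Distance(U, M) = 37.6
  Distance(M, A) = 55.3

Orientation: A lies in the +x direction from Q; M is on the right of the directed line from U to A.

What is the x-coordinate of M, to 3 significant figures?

13.2

Checks: |UM| = 37.60 ✓; |MA| = 55.30 ✓.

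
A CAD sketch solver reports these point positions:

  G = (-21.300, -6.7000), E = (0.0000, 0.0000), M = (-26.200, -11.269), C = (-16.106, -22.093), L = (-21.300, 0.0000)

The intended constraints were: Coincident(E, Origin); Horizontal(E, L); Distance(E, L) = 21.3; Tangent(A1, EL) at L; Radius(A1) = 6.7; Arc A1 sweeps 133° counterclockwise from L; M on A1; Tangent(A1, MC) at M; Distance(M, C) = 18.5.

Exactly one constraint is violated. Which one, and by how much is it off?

Distance(M, C) = 18.5 — off by 3.70.

E = (0.00, 0.00) ✓; E.y = 0.00, L.y = 0.00 ✓; |EL| = 21.30 ✓; ∠(GL, LE) = 90.00° ✓; |GL| = 6.700 ✓; bearing(G→M) − bearing(G→L) = 133.0° ✓; |GM| = 6.700 ✓; ∠(GM, MC) = 90.00° ✓; |MC| = 14.80 ✗.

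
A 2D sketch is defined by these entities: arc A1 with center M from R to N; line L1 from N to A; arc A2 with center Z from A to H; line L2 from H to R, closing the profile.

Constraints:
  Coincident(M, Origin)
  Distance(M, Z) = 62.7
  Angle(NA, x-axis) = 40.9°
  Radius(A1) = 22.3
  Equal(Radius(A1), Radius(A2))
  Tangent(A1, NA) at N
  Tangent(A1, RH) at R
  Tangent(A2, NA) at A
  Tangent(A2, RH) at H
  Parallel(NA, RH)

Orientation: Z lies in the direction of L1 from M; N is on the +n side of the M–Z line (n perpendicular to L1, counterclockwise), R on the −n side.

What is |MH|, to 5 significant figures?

66.548

Tangency of A1 to both parallel lines with radius 22.3 puts N and R at M ± 22.3·n: N = (-14.601, 16.856), R = (14.601, -16.856). Equal radii place A and H the same way about Z: A = Z + 22.3·n = (32.791, 57.908), H = Z − 22.3·n = (61.993, 24.197). Then |MH| = |H − M| = 66.548.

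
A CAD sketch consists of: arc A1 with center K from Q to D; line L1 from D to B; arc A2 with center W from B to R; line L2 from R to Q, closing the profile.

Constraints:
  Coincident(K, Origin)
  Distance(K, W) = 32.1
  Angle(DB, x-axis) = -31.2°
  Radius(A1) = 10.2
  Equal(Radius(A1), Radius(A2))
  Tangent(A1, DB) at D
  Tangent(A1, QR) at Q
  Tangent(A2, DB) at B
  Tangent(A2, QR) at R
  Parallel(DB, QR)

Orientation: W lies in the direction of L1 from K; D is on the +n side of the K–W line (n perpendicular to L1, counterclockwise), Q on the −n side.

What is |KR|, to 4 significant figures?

33.68

The slot axis is L1's direction at -31.2°, so u = (cos -31.2°, sin -31.2°) = (0.8554, -0.5180) and n = (−sin -31.2°, cos -31.2°) = (0.5180, 0.8554). K is at the origin and W lies 32.1 along u from K, so W = 32.1·u = (27.46, -16.63). Tangency of A1 to both parallel lines with radius 10.2 puts D and Q at K ± 10.2·n: D = (5.284, 8.725), Q = (-5.284, -8.725). Equal radii place B and R the same way about W: B = W + 10.2·n = (32.74, -7.904), R = W − 10.2·n = (22.17, -25.35). Then |KR| = |R − K| = 33.68.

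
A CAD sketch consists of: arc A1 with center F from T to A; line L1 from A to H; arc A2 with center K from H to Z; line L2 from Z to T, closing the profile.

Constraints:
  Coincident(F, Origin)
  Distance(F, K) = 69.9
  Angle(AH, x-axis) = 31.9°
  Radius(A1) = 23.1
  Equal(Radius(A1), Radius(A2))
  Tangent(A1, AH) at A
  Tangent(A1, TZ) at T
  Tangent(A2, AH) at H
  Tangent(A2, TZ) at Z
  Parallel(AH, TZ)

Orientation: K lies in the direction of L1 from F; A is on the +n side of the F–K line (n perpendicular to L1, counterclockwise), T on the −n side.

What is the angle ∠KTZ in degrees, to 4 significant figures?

18.29°

The slot axis is L1's direction at 31.9°, so u = (cos 31.9°, sin 31.9°) = (0.8490, 0.5284) and n = (−sin 31.9°, cos 31.9°) = (-0.5284, 0.8490). F is at the origin and K lies 69.9 along u from F, so K = 69.9·u = (59.34, 36.94). Tangency of A1 to both parallel lines with radius 23.1 puts A and T at F ± 23.1·n: A = (-12.21, 19.61), T = (12.21, -19.61). Equal radii place H and Z the same way about K: H = K + 23.1·n = (47.14, 56.55), Z = K − 23.1·n = (71.55, 17.33). Then cos ∠KTZ = TK·TZ / (|TK||TZ|), giving 18.29°.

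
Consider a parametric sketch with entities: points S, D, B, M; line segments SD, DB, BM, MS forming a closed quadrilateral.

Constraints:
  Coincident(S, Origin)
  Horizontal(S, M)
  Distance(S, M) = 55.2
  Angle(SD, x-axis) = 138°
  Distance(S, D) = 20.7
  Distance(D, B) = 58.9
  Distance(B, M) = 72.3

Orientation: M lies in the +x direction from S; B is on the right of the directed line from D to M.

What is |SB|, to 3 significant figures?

43.7

Checks: |DB| = 58.90 ✓; |BM| = 72.30 ✓.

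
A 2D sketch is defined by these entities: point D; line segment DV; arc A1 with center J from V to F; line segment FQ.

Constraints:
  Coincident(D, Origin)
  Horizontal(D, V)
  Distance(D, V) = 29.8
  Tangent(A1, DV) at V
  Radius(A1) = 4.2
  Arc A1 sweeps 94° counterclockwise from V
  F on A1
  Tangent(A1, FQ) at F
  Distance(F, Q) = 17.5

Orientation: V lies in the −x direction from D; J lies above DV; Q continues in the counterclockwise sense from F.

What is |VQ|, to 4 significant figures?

22.15

D is at the origin; D and V share the same y with |DV| = 29.8 and V on the −x side, so V = (-29.80, 0.000). Since A1 is tangent to DV there, JV ⟂ DV, so J = V + (0, 4.2) = (-29.80, 4.200). On A1, V sits at bearing -90° from J; a 94° counterclockwise sweep puts F at bearing 4°, so F = J + 4.2·(cos 4°, sin 4°) = (-25.61, 4.493). Tangency of A1 to FQ means the radius JF is perpendicular to FQ, so FQ runs along (−sin 4°, cos 4°); with |FQ| = 17.5, Q = (-26.83, 21.95). Then |VQ| = |Q − V| = 22.15.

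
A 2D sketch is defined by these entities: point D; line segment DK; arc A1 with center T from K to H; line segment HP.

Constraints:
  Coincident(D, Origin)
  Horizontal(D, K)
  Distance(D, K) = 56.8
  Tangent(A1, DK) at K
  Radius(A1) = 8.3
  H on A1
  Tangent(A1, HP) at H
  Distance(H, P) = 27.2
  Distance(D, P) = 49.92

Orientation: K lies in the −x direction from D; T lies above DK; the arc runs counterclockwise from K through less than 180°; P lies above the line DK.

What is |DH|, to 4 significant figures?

49.34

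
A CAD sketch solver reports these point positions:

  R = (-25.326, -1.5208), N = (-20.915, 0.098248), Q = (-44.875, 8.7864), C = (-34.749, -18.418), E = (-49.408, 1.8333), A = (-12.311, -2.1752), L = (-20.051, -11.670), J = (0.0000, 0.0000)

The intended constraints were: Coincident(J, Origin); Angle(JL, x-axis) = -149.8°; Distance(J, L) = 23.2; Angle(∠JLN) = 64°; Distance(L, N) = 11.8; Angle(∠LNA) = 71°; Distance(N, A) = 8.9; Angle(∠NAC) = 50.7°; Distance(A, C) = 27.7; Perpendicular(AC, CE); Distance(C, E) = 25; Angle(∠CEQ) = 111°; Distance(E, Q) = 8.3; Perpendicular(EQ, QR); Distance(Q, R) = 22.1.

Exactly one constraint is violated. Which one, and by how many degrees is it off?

Perpendicular(EQ, QR) — off by 5.30°.

J = (0.00, 0.00) ✓; JL at -149.8° ✓; |JL| = 23.20 ✓; ∠JLN = 64.00° ✓; |LN| = 11.80 ✓; ∠LNA = 71.00° ✓; |NA| = 8.899 ✓; ∠NAC = 50.70° ✓; |AC| = 27.70 ✓; ∠(AC, CE) = 90.00° ✓; |CE| = 25.00 ✓; ∠CEQ = 111.0° ✓; |EQ| = 8.300 ✓; ∠(EQ, QR) = 84.70° ✗; |QR| = 22.10 ✓.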